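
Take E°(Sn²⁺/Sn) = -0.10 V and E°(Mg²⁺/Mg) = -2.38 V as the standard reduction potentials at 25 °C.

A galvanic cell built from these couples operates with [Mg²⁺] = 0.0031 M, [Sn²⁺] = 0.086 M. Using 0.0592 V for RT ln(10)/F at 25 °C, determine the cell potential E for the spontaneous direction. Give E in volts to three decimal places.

+2.323 V

Sn²⁺/Sn is the cathode (higher E°), Mg²⁺/Mg the anode: E°cell = -0.10 − (-2.38) = +2.28 V, n = 2.
Overall: Sn²⁺(aq) + Mg(s) → Sn(s) + Mg²⁺(aq)
Q = [Mg²⁺] / ([Sn²⁺]); log Q = -1.443.
E = E° − (0.0592/n) log Q = +2.28 − (0.0592/2)(-1.443) = +2.323 V.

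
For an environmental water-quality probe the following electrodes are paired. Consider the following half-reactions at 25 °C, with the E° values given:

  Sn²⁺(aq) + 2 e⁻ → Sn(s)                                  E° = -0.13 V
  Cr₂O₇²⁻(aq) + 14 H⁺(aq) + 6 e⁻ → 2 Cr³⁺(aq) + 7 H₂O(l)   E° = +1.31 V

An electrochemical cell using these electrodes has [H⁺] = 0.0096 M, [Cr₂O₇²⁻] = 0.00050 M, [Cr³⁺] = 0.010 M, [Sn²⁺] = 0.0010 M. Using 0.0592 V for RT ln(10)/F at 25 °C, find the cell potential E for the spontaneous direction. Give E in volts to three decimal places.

Cr₂O₇²⁻/Cr³⁺ is the cathode (higher E°), Sn²⁺/Sn the anode: E°cell = +1.31 − (-0.13) = +1.44 V, n = 6.
Overall: Cr₂O₇²⁻(aq) + 14 H⁺(aq) + 3 Sn(s) → 2 Cr³⁺(aq) + 7 H₂O(l) + 3 Sn²⁺(aq)
Q = [Cr³⁺]^2·[Sn²⁺]^3 / ([Cr₂O₇²⁻]·[H⁺]^14); log Q = 18.549.
E = E° − (0.0592/n) log Q = +1.44 − (0.0592/6)(18.549) = +1.257 V.

+1.257 V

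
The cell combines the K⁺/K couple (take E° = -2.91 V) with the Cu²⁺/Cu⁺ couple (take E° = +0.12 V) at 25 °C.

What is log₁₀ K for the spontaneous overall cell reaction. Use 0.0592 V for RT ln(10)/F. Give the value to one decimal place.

51.2

Cathode: Cu²⁺/Cu⁺; anode: K⁺/K. E°cell = +3.03 V, n = 1.
log K = nE°cell / 0.0592 = (1)(+3.03) / 0.0592 = 51.2.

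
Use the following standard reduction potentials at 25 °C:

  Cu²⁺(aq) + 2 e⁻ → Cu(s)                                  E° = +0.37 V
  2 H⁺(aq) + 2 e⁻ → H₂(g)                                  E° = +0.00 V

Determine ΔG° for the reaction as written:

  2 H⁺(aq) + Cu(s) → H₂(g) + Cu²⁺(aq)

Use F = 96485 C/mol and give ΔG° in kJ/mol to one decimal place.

+71.4 kJ/mol

As written, H⁺/H₂ is reduced (cathode) and Cu²⁺/Cu is oxidised (anode), so E°cell = (+0.00) − (+0.37) = -0.37 V.
Balancing electrons gives n = 2.
ΔG° = −nFE° = −(2)(96485)(-0.37) = 71,399 J = +71.4 kJ/mol.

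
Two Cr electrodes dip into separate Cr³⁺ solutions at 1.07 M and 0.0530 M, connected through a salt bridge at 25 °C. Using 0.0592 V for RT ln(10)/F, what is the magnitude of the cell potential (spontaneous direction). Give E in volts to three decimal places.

+0.026 V

For a concentration cell E°cell = 0. The 1.07 M side is the cathode (reduction is favoured where [Cr³⁺] is higher).
With n = 3, E = −(0.0592/3) log([Cr³⁺]ₐₙ/[Cr³⁺]꜀ₐₜ) = −(0.0592/3) log(0.053/1.07) = −(0.0592/3)(-1.305) = +0.026 V.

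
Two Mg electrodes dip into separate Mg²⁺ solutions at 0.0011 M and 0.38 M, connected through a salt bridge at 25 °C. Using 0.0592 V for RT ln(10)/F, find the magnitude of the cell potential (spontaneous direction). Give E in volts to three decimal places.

For a concentration cell E°cell = 0. The 0.38 M side is the cathode (reduction is favoured where [Mg²⁺] is higher).
With n = 2, E = −(0.0592/2) log([Mg²⁺]ₐₙ/[Mg²⁺]꜀ₐₜ) = −(0.0592/2) log(0.0011/0.38) = −(0.0592/2)(-2.538) = +0.075 V.

+0.075 V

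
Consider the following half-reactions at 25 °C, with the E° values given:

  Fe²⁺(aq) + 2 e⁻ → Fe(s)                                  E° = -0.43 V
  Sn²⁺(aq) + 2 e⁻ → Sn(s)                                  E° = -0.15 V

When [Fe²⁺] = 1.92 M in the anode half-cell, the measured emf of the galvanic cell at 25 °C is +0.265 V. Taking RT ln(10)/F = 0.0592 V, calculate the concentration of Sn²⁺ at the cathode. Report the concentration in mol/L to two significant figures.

0.60 M

Sn²⁺/Sn is the cathode, Fe²⁺/Fe the anode: E°cell = +0.28 V, n = 2.
Overall reaction: Sn²⁺(aq) + Fe(s) → Sn(s) + Fe²⁺(aq); Q = [Fe²⁺]^1/[Sn²⁺]^1.
From E = E° − (0.0592/n) log Q: log Q = (E° − E)·n/0.0592 = (+0.28 − (+0.265))·2/0.0592 = 0.5068.
So 1·log[Sn²⁺] = 1·log(1.92) − log Q = 0.2833 − (0.5068) = -0.2235; [Sn²⁺] = 10^(-0.2235) ≈ 0.60 M.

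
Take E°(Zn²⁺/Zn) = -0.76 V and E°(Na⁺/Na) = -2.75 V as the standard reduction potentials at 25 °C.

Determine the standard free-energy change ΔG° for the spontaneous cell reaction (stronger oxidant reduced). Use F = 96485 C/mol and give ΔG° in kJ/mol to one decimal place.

-384.0 kJ/mol

Zn²⁺/Zn (E° = -0.76 V) is the cathode; Na⁺/Na (E° = -2.75 V) is the anode, so E°cell = +1.99 V.
Balancing electrons gives n = 2 (lcm of 2 and 1).
ΔG° = −nFE° = −(2)(96485)(+1.99) = -384,010 J = -384.0 kJ/mol.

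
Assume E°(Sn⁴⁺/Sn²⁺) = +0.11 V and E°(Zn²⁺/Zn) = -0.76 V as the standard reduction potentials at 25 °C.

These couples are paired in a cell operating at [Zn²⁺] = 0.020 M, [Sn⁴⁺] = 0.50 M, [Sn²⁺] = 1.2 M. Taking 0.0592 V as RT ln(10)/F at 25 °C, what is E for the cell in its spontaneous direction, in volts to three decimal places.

+0.909 V

Sn⁴⁺/Sn²⁺ is the cathode (higher E°), Zn²⁺/Zn the anode: E°cell = +0.11 − (-0.76) = +0.87 V, n = 2.
Overall: Sn⁴⁺(aq) + Zn(s) → Sn²⁺(aq) + Zn²⁺(aq)
Q = [Sn²⁺]·[Zn²⁺] / ([Sn⁴⁺]); log Q = -1.319.
E = E° − (0.0592/n) log Q = +0.87 − (0.0592/2)(-1.319) = +0.909 V.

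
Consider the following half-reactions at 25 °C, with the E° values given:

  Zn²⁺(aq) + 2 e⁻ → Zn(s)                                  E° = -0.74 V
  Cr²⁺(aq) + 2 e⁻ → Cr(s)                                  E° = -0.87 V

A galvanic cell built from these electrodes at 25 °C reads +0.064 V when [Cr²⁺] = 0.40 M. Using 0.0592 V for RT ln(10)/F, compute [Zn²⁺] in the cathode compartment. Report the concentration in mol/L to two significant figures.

Zn²⁺/Zn is the cathode, Cr²⁺/Cr the anode: E°cell = +0.13 V, n = 2.
Overall reaction: Zn²⁺(aq) + Cr(s) → Zn(s) + Cr²⁺(aq); Q = [Cr²⁺]^1/[Zn²⁺]^1.
From E = E° − (0.0592/n) log Q: log Q = (E° − E)·n/0.0592 = (+0.13 − (+0.064))·2/0.0592 = 2.2297.
So 1·log[Zn²⁺] = 1·log(0.4) − log Q = -0.3979 − (2.2297) = -2.6276; [Zn²⁺] = 10^(-2.6276) ≈ 0.0024 M.

0.0024 M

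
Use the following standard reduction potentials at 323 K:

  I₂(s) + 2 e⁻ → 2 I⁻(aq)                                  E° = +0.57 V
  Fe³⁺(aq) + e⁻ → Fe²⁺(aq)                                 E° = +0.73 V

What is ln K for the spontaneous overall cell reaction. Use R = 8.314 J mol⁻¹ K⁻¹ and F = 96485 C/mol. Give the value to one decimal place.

Cathode: Fe³⁺/Fe²⁺; anode: I₂/I⁻. E°cell = (+0.73) − (+0.57) = +0.16 V, with n = 2.
ΔG° = −nFE° = −RT ln K, so ln K = nFE°/(RT) = (2)(96485)(+0.16) / ((8.314)(323)) = 11.497.

11.5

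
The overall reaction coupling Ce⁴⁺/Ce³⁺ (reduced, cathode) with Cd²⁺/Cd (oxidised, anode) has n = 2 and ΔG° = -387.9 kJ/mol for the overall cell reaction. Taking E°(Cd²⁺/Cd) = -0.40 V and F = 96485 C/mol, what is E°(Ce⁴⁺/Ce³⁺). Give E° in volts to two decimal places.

E°cell = −ΔG°/(nF) = −(-387.9×10³)/((2)(96485)) = +2.010 V.
Since Ce⁴⁺/Ce³⁺ is the cathode and Cd²⁺/Cd the anode, E°cell = E°(Ce⁴⁺/Ce³⁺) − E°(Cd²⁺/Cd).
So E°(Ce⁴⁺/Ce³⁺) = E°cell + E°(Cd²⁺/Cd) = +2.010 + (-0.40) = +1.61 V.

+1.61 V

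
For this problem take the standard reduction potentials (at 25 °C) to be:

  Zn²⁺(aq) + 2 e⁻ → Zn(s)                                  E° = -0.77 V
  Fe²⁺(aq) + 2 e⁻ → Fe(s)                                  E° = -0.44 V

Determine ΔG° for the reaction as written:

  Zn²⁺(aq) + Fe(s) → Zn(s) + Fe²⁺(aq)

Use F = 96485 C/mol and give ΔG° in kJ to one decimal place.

As written, Zn²⁺/Zn is reduced (cathode) and Fe²⁺/Fe is oxidised (anode), so E°cell = (-0.77) − (-0.44) = -0.33 V.
Balancing electrons gives n = 2.
ΔG° = −nFE° = −(2)(96485)(-0.33) = 63,680 J = +63.7 kJ.

+63.7 kJ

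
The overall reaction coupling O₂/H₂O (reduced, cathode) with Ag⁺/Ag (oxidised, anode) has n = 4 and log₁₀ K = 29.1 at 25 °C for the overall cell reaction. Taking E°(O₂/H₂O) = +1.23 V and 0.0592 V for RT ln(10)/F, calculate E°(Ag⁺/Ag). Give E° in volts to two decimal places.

+0.80 V

E°cell = (0.0592/n)·log K = (0.0592/4)(29.1) = +0.431 V.
Since O₂/H₂O is the cathode and Ag⁺/Ag the anode, E°cell = E°(O₂/H₂O) − E°(Ag⁺/Ag).
So E°(Ag⁺/Ag) = E°(O₂/H₂O) − E°cell = (+1.23) − (+0.431) = +0.80 V.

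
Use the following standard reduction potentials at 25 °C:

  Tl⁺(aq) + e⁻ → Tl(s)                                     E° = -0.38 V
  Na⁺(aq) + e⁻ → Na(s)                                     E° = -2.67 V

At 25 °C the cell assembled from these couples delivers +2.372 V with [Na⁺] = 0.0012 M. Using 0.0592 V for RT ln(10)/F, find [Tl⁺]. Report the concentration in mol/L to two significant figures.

Tl⁺/Tl is the cathode, Na⁺/Na the anode: E°cell = +2.29 V, n = 1.
Overall reaction: Tl⁺(aq) + Na(s) → Tl(s) + Na⁺(aq); Q = [Na⁺]^1/[Tl⁺]^1.
From E = E° − (0.0592/n) log Q: log Q = (E° − E)·n/0.0592 = (+2.29 − (+2.372))·1/0.0592 = -1.3851.
So 1·log[Tl⁺] = 1·log(0.0012) − log Q = -2.9208 − (-1.3851) = -1.5357; [Tl⁺] = 10^(-1.5357) ≈ 0.029 M.

0.029 M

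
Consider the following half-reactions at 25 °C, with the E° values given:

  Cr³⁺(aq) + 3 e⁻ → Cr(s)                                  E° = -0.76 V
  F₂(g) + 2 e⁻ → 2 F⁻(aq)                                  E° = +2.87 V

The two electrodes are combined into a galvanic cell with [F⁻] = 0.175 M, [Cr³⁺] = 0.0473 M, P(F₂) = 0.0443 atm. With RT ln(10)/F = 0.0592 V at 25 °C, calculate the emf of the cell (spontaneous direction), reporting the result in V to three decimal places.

F₂/F⁻ is the cathode (higher E°), Cr³⁺/Cr the anode: E°cell = +2.87 − (-0.76) = +3.63 V, n = 6.
Overall: 3 F₂(g) + 2 Cr(s) → 6 F⁻(aq) + 2 Cr³⁺(aq)
Q = [F⁻]^6·[Cr³⁺]^2 / (P(F₂)^3); log Q = -3.131.
E = E° − (0.0592/n) log Q = +3.63 − (0.0592/6)(-3.131) = +3.661 V.

+3.661 V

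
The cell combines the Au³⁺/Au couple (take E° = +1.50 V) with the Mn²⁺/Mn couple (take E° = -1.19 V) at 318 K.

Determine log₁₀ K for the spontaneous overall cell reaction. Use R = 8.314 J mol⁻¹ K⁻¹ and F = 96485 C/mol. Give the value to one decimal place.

255.8

Cathode: Au³⁺/Au; anode: Mn²⁺/Mn. E°cell = (+1.50) − (-1.19) = +2.69 V, with n = 6.
ΔG° = −nFE° = −RT ln K, so ln K = nFE°/(RT) = (6)(96485)(+2.69) / ((8.314)(318)) = 589.015.
log₁₀ K = 589.015 / ln 10 = 255.8.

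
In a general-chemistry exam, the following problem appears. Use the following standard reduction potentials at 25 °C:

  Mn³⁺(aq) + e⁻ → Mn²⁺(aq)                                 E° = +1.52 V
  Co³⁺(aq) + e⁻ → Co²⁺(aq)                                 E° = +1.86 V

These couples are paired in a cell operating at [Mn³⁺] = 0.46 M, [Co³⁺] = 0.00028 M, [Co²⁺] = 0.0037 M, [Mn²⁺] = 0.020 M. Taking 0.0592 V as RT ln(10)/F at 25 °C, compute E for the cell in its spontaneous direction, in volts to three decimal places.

Co³⁺/Co²⁺ is the cathode (higher E°), Mn³⁺/Mn²⁺ the anode: E°cell = +1.86 − (+1.52) = +0.34 V, n = 1.
Overall: Co³⁺(aq) + Mn²⁺(aq) → Co²⁺(aq) + Mn³⁺(aq)
Q = [Co²⁺]·[Mn³⁺] / ([Co³⁺]·[Mn²⁺]); log Q = 2.483.
E = E° − (0.0592/n) log Q = +0.34 − (0.0592/1)(2.483) = +0.193 V.

+0.193 V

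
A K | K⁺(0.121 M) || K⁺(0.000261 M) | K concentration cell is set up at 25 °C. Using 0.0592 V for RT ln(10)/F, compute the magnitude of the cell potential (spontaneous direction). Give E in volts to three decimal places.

For a concentration cell E°cell = 0. The 0.121 M side is the cathode (reduction is favoured where [K⁺] is higher).
With n = 1, E = −(0.0592/1) log([K⁺]ₐₙ/[K⁺]꜀ₐₜ) = −(0.0592/1) log(0.000261/0.121) = −(0.0592/1)(-2.666) = +0.158 V.

+0.158 V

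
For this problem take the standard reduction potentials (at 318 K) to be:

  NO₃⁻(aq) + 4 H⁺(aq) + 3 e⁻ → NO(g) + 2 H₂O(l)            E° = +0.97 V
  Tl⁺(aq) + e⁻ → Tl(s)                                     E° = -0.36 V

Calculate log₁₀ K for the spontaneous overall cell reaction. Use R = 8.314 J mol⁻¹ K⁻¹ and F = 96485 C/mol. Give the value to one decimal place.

63.2

Cathode: NO₃⁻/NO; anode: Tl⁺/Tl. E°cell = (+0.97) − (-0.36) = +1.33 V, with n = 3.
ΔG° = −nFE° = −RT ln K, so ln K = nFE°/(RT) = (3)(96485)(+1.33) / ((8.314)(318)) = 145.611.
log₁₀ K = 145.611 / ln 10 = 63.2.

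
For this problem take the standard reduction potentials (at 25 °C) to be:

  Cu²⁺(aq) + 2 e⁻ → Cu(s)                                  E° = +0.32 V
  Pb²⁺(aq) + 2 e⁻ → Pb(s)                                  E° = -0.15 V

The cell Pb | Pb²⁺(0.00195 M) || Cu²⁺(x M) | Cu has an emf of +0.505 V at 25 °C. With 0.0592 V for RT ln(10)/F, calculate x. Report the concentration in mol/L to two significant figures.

0.030 M

Cu²⁺/Cu is the cathode, Pb²⁺/Pb the anode: E°cell = +0.47 V, n = 2.
Overall reaction: Cu²⁺(aq) + Pb(s) → Cu(s) + Pb²⁺(aq); Q = [Pb²⁺]^1/[Cu²⁺]^1.
From E = E° − (0.0592/n) log Q: log Q = (E° − E)·n/0.0592 = (+0.47 − (+0.505))·2/0.0592 = -1.1824.
So 1·log[Cu²⁺] = 1·log(0.00195) − log Q = -2.7100 − (-1.1824) = -1.5276; [Cu²⁺] = 10^(-1.5276) ≈ 0.030 M.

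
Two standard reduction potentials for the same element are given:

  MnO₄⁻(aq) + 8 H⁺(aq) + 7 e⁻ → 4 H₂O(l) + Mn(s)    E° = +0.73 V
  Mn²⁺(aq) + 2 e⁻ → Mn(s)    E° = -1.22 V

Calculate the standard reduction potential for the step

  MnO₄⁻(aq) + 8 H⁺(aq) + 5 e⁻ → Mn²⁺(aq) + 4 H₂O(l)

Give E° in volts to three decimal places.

Sequential free energies add, so n₃E°₃ = n₁E°₁ + n₂E°₂.
With n₃ = 7, and the known step contributing 2×(-1.22) V, the unknown satisfies 5·E° = 7×(+0.73) − 2×(-1.22) = +7.550.
E° = +7.550 / 5 = +1.510 V.

+1.510 V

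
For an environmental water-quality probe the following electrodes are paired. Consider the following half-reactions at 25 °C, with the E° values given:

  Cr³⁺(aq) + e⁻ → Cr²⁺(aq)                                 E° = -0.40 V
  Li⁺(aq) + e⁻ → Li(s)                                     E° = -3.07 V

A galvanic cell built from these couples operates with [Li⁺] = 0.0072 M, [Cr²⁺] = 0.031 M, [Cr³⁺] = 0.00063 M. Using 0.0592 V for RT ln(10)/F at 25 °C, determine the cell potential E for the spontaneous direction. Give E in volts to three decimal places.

+2.697 V

Cr³⁺/Cr²⁺ is the cathode (higher E°), Li⁺/Li the anode: E°cell = -0.40 − (-3.07) = +2.67 V, n = 1.
Overall: Cr³⁺(aq) + Li(s) → Cr²⁺(aq) + Li⁺(aq)
Q = [Cr²⁺]·[Li⁺] / ([Cr³⁺]); log Q = -0.451.
E = E° − (0.0592/n) log Q = +2.67 − (0.0592/1)(-0.451) = +2.697 V.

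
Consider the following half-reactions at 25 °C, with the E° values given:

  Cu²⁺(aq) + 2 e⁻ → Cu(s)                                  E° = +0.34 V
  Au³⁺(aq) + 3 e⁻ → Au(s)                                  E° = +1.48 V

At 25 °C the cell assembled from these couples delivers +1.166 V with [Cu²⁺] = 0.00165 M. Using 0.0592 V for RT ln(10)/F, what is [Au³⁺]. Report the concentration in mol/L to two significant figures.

0.0014 M

Au³⁺/Au is the cathode, Cu²⁺/Cu the anode: E°cell = +1.14 V, n = 6.
Overall reaction: 2 Au³⁺(aq) + 3 Cu(s) → 2 Au(s) + 3 Cu²⁺(aq); Q = [Cu²⁺]^3/[Au³⁺]^2.
From E = E° − (0.0592/n) log Q: log Q = (E° − E)·n/0.0592 = (+1.14 − (+1.166))·6/0.0592 = -2.6351.
So 2·log[Au³⁺] = 3·log(0.00165) − log Q = -8.3475 − (-2.6351) = -5.7124; log[Au³⁺] = -5.7124 / 2 = -2.8562; [Au³⁺] = 10^(-2.8562) ≈ 0.0014 M.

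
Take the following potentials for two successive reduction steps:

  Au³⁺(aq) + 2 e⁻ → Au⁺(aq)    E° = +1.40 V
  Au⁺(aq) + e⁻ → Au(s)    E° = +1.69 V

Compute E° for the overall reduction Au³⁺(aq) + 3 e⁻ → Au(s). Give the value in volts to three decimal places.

+1.497 V

Since ΔG° = −nFE° is additive over sequential reductions, n₃E°₃ = n₁E°₁ + n₂E°₂.
E°₃ = (2×+1.40 + 1×+1.69) / 3 = (+4.490) / 3 = +1.497 V.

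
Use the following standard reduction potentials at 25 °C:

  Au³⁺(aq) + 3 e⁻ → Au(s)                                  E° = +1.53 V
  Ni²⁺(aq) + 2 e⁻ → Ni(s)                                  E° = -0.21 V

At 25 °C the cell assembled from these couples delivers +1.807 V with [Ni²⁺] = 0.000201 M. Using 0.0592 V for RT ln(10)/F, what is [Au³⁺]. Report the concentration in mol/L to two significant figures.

Au³⁺/Au is the cathode, Ni²⁺/Ni the anode: E°cell = +1.74 V, n = 6.
Overall reaction: 2 Au³⁺(aq) + 3 Ni(s) → 2 Au(s) + 3 Ni²⁺(aq); Q = [Ni²⁺]^3/[Au³⁺]^2.
From E = E° − (0.0592/n) log Q: log Q = (E° − E)·n/0.0592 = (+1.74 − (+1.807))·6/0.0592 = -6.7905.
So 2·log[Au³⁺] = 3·log(0.000201) − log Q = -11.0904 − (-6.7905) = -4.2999; log[Au³⁺] = -4.2999 / 2 = -2.1500; [Au³⁺] = 10^(-2.1500) ≈ 0.0071 M.

0.0071 M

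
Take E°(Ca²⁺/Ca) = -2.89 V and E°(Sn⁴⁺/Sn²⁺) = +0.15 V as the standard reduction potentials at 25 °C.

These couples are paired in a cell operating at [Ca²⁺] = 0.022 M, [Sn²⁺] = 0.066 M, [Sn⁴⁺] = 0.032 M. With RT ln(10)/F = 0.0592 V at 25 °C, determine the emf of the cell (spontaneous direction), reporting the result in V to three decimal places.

+3.080 V

Sn⁴⁺/Sn²⁺ is the cathode (higher E°), Ca²⁺/Ca the anode: E°cell = +0.15 − (-2.89) = +3.04 V, n = 2.
Overall: Sn⁴⁺(aq) + Ca(s) → Sn²⁺(aq) + Ca²⁺(aq)
Q = [Sn²⁺]·[Ca²⁺] / ([Sn⁴⁺]); log Q = -1.343.
E = E° − (0.0592/n) log Q = +3.04 − (0.0592/2)(-1.343) = +3.080 V.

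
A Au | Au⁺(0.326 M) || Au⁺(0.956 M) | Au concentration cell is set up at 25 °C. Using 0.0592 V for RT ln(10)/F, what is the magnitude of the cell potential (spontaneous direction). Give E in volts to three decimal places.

+0.028 V

For a concentration cell E°cell = 0. The 0.956 M side is the cathode (reduction is favoured where [Au⁺] is higher).
With n = 1, E = −(0.0592/1) log([Au⁺]ₐₙ/[Au⁺]꜀ₐₜ) = −(0.0592/1) log(0.326/0.956) = −(0.0592/1)(-0.467) = +0.028 V.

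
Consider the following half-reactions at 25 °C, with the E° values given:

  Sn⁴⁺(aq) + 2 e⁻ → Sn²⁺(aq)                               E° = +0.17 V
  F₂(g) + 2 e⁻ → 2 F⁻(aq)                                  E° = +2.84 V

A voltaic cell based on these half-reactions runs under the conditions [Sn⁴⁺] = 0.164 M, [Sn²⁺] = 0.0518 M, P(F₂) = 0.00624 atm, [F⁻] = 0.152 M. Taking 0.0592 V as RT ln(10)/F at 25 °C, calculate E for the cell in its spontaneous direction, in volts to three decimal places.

F₂/F⁻ is the cathode (higher E°), Sn⁴⁺/Sn²⁺ the anode: E°cell = +2.84 − (+0.17) = +2.67 V, n = 2.
Overall: F₂(g) + Sn²⁺(aq) → 2 F⁻(aq) + Sn⁴⁺(aq)
Q = [F⁻]^2·[Sn⁴⁺] / (P(F₂)·[Sn²⁺]); log Q = 1.069.
E = E° − (0.0592/n) log Q = +2.67 − (0.0592/2)(1.069) = +2.638 V.

+2.638 V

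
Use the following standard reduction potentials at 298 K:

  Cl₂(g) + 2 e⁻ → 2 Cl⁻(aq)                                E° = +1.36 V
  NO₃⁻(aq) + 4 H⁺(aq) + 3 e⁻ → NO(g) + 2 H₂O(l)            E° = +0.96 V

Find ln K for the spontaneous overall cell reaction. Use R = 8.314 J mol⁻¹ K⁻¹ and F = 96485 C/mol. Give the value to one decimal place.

Cathode: Cl₂/Cl⁻; anode: NO₃⁻/NO. E°cell = (+1.36) − (+0.96) = +0.40 V, with n = 6.
ΔG° = −nFE° = −RT ln K, so ln K = nFE°/(RT) = (6)(96485)(+0.40) / ((8.314)(298)) = 93.464.

93.5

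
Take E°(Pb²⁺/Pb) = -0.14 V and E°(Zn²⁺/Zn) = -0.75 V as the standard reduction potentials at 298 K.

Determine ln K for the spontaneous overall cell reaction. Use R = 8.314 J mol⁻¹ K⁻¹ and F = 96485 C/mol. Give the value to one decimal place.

47.5

Cathode: Pb²⁺/Pb; anode: Zn²⁺/Zn. E°cell = (-0.14) − (-0.75) = +0.61 V, with n = 2.
ΔG° = −nFE° = −RT ln K, so ln K = nFE°/(RT) = (2)(96485)(+0.61) / ((8.314)(298)) = 47.511.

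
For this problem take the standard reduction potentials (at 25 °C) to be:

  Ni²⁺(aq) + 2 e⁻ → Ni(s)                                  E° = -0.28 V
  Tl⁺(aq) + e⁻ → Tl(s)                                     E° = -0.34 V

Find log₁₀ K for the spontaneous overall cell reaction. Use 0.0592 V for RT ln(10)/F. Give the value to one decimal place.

Cathode: Ni²⁺/Ni; anode: Tl⁺/Tl. E°cell = +0.06 V, n = 2.
log K = nE°cell / 0.0592 = (2)(+0.06) / 0.0592 = 2.0.

2.0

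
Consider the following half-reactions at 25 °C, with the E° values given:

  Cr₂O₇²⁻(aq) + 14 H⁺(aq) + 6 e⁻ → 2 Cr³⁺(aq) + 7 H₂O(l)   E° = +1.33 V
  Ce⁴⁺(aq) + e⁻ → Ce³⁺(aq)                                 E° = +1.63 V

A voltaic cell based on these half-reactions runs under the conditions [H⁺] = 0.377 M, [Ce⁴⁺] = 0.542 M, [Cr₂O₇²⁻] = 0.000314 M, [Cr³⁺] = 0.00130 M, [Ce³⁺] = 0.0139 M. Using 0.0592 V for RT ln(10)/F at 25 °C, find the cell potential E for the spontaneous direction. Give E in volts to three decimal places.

+0.430 V

Ce⁴⁺/Ce³⁺ is the cathode (higher E°), Cr₂O₇²⁻/Cr³⁺ the anode: E°cell = +1.63 − (+1.33) = +0.30 V, n = 6.
Overall: 6 Ce⁴⁺(aq) + 2 Cr³⁺(aq) + 7 H₂O(l) → 6 Ce³⁺(aq) + Cr₂O₇²⁻(aq) + 14 H⁺(aq)
Q = [Ce³⁺]^6·[Cr₂O₇²⁻]·[H⁺]^14 / ([Ce⁴⁺]^6·[Cr³⁺]^2); log Q = -13.208.
E = E° − (0.0592/n) log Q = +0.30 − (0.0592/6)(-13.208) = +0.430 V.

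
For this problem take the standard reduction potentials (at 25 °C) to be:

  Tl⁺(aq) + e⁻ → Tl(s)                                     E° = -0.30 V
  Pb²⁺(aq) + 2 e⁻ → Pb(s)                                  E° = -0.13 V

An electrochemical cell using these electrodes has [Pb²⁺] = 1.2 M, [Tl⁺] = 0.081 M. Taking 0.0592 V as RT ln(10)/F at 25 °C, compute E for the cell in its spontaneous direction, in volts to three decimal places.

+0.237 V

Pb²⁺/Pb is the cathode (higher E°), Tl⁺/Tl the anode: E°cell = -0.13 − (-0.30) = +0.17 V, n = 2.
Overall: Pb²⁺(aq) + 2 Tl(s) → Pb(s) + 2 Tl⁺(aq)
Q = [Tl⁺]^2 / ([Pb²⁺]); log Q = -2.262.
E = E° − (0.0592/n) log Q = +0.17 − (0.0592/2)(-2.262) = +0.237 V.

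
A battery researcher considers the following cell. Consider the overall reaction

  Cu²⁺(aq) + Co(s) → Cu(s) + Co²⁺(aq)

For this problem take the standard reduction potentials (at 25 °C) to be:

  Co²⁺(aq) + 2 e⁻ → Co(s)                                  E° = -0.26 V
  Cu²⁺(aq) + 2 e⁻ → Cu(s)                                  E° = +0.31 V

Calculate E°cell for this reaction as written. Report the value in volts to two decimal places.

+0.57 V

The Cu²⁺/Cu couple has the higher reduction potential, so it is the cathode; Co²⁺/Co is oxidised at the anode.
E°cell = E°(cathode) − E°(anode) = (+0.31) − (-0.26) = +0.57 V.
Since E°cell > 0, the reaction is spontaneous under standard conditions.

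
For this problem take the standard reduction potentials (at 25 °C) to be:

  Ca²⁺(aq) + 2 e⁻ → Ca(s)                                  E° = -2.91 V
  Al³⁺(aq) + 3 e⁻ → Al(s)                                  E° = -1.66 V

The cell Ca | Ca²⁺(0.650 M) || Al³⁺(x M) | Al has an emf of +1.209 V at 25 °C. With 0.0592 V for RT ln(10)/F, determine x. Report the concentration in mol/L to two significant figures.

0.0044 M

Al³⁺/Al is the cathode, Ca²⁺/Ca the anode: E°cell = +1.25 V, n = 6.
Overall reaction: 2 Al³⁺(aq) + 3 Ca(s) → 2 Al(s) + 3 Ca²⁺(aq); Q = [Ca²⁺]^3/[Al³⁺]^2.
From E = E° − (0.0592/n) log Q: log Q = (E° − E)·n/0.0592 = (+1.25 − (+1.209))·6/0.0592 = 4.1554.
So 2·log[Al³⁺] = 3·log(0.65) − log Q = -0.5613 − (4.1554) = -4.7167; log[Al³⁺] = -4.7167 / 2 = -2.3584; [Al³⁺] = 10^(-2.3584) ≈ 0.0044 M.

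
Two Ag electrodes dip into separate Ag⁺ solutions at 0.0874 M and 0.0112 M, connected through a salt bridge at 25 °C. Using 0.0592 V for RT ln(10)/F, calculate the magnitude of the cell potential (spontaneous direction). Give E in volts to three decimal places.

For a concentration cell E°cell = 0. The 0.0874 M side is the cathode (reduction is favoured where [Ag⁺] is higher).
With n = 1, E = −(0.0592/1) log([Ag⁺]ₐₙ/[Ag⁺]꜀ₐₜ) = −(0.0592/1) log(0.0112/0.0874) = −(0.0592/1)(-0.892) = +0.053 V.

+0.053 V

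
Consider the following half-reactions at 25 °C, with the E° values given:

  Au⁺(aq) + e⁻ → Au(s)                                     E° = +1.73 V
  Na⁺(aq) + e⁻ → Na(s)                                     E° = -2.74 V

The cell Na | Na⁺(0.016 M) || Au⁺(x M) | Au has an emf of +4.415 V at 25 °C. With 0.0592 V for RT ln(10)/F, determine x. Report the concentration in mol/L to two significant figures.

0.0019 M

Au⁺/Au is the cathode, Na⁺/Na the anode: E°cell = +4.47 V, n = 1.
Overall reaction: Au⁺(aq) + Na(s) → Au(s) + Na⁺(aq); Q = [Na⁺]^1/[Au⁺]^1.
From E = E° − (0.0592/n) log Q: log Q = (E° − E)·n/0.0592 = (+4.47 − (+4.415))·1/0.0592 = 0.9291.
So 1·log[Au⁺] = 1·log(0.016) − log Q = -1.7959 − (0.9291) = -2.7250; [Au⁺] = 10^(-2.7250) ≈ 0.0019 M.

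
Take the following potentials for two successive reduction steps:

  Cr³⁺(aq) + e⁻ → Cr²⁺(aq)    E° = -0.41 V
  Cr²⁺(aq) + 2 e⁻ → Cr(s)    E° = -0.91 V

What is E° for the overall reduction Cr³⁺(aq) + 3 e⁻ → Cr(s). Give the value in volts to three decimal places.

-0.743 V

Since ΔG° = −nFE° is additive over sequential reductions, n₃E°₃ = n₁E°₁ + n₂E°₂.
E°₃ = (1×-0.41 + 2×-0.91) / 3 = (-2.230) / 3 = -0.743 V.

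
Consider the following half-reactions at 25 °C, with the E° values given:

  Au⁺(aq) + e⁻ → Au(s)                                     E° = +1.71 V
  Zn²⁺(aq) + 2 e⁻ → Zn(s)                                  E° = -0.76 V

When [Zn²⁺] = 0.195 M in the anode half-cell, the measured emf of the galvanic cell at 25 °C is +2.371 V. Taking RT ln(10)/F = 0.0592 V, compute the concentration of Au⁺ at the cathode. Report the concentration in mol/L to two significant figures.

0.0094 M

Au⁺/Au is the cathode, Zn²⁺/Zn the anode: E°cell = +2.47 V, n = 2.
Overall reaction: 2 Au⁺(aq) + Zn(s) → 2 Au(s) + Zn²⁺(aq); Q = [Zn²⁺]^1/[Au⁺]^2.
From E = E° − (0.0592/n) log Q: log Q = (E° − E)·n/0.0592 = (+2.47 − (+2.371))·2/0.0592 = 3.3446.
So 2·log[Au⁺] = 1·log(0.195) − log Q = -0.7100 − (3.3446) = -4.0546; log[Au⁺] = -4.0546 / 2 = -2.0273; [Au⁺] = 10^(-2.0273) ≈ 0.0094 M.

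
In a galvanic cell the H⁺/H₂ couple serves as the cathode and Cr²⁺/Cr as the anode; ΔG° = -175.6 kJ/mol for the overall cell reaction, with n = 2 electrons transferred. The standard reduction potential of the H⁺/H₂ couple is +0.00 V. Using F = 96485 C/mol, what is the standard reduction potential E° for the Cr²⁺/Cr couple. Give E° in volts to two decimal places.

E°cell = −ΔG°/(nF) = −(-175.6×10³)/((2)(96485)) = +0.910 V.
Since H⁺/H₂ is the cathode and Cr²⁺/Cr the anode, E°cell = E°(H⁺/H₂) − E°(Cr²⁺/Cr).
So E°(Cr²⁺/Cr) = E°(H⁺/H₂) − E°cell = (+0.00) − (+0.910) = -0.91 V.

-0.91 V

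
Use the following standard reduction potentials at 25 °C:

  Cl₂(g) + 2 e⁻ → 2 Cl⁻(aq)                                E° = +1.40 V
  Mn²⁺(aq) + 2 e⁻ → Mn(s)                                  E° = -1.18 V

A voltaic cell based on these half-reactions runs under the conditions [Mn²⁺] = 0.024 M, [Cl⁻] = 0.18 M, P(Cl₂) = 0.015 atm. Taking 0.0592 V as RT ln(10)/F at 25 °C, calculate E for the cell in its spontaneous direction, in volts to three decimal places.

Cl₂/Cl⁻ is the cathode (higher E°), Mn²⁺/Mn the anode: E°cell = +1.40 − (-1.18) = +2.58 V, n = 2.
Overall: Cl₂(g) + Mn(s) → 2 Cl⁻(aq) + Mn²⁺(aq)
Q = [Cl⁻]^2·[Mn²⁺] / (P(Cl₂)); log Q = -1.285.
E = E° − (0.0592/n) log Q = +2.58 − (0.0592/2)(-1.285) = +2.618 V.

+2.618 V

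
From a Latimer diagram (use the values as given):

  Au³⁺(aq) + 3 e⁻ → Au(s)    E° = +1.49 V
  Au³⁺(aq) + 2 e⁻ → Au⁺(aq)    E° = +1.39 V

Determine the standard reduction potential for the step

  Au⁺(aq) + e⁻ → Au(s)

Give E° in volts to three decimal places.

Sequential free energies add, so n₃E°₃ = n₁E°₁ + n₂E°₂.
With n₃ = 3, and the known step contributing 2×(+1.39) V, the unknown satisfies 1·E° = 3×(+1.49) − 2×(+1.39) = +1.690.
E° = +1.690 / 1 = +1.690 V.

+1.690 V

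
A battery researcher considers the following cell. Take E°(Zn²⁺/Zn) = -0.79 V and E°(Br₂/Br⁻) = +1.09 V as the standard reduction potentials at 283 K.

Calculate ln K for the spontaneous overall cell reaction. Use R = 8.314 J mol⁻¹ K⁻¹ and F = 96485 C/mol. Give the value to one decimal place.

Cathode: Br₂/Br⁻; anode: Zn²⁺/Zn. E°cell = (+1.09) − (-0.79) = +1.88 V, with n = 2.
ΔG° = −nFE° = −RT ln K, so ln K = nFE°/(RT) = (2)(96485)(+1.88) / ((8.314)(283)) = 154.188.

154.2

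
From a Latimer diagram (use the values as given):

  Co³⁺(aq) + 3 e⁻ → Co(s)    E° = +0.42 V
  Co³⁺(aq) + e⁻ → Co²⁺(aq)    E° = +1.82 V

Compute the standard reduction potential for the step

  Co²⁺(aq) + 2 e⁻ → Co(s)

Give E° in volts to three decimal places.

Sequential free energies add, so n₃E°₃ = n₁E°₁ + n₂E°₂.
With n₃ = 3, and the known step contributing 1×(+1.82) V, the unknown satisfies 2·E° = 3×(+0.42) − 1×(+1.82) = -0.560.
E° = -0.560 / 2 = -0.280 V.

-0.280 V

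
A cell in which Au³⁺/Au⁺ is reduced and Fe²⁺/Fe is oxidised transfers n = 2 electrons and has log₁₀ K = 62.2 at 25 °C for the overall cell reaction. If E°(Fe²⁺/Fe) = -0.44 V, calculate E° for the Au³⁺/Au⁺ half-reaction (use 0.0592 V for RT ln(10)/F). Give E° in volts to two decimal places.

E°cell = (0.0592/n)·log K = (0.0592/2)(62.2) = +1.841 V.
Since Au³⁺/Au⁺ is the cathode and Fe²⁺/Fe the anode, E°cell = E°(Au³⁺/Au⁺) − E°(Fe²⁺/Fe).
So E°(Au³⁺/Au⁺) = E°cell + E°(Fe²⁺/Fe) = +1.841 + (-0.44) = +1.40 V.

+1.40 V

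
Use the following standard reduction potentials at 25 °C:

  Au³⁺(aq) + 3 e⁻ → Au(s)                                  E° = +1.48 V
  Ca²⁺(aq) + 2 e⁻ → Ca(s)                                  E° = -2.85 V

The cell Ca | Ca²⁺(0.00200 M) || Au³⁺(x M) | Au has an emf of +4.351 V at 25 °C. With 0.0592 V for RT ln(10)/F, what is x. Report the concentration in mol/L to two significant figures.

Au³⁺/Au is the cathode, Ca²⁺/Ca the anode: E°cell = +4.33 V, n = 6.
Overall reaction: 2 Au³⁺(aq) + 3 Ca(s) → 2 Au(s) + 3 Ca²⁺(aq); Q = [Ca²⁺]^3/[Au³⁺]^2.
From E = E° − (0.0592/n) log Q: log Q = (E° − E)·n/0.0592 = (+4.33 − (+4.351))·6/0.0592 = -2.1284.
So 2·log[Au³⁺] = 3·log(0.002) − log Q = -8.0969 − (-2.1284) = -5.9685; log[Au³⁺] = -5.9685 / 2 = -2.9842; [Au³⁺] = 10^(-2.9842) ≈ 0.0010 M.

0.0010 M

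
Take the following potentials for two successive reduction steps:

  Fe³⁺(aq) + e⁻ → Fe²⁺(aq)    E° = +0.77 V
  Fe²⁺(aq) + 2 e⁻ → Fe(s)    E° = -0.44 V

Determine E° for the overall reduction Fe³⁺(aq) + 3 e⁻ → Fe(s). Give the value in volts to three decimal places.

Standard free energies of sequential steps add: ΔG°₃ = ΔG°₁ + ΔG°₂, so n₃E°₃ = n₁E°₁ + n₂E°₂.
E°₃ = (1×+0.77 + 2×-0.44) / 3 = (-0.110) / 3 = -0.037 V.

-0.037 V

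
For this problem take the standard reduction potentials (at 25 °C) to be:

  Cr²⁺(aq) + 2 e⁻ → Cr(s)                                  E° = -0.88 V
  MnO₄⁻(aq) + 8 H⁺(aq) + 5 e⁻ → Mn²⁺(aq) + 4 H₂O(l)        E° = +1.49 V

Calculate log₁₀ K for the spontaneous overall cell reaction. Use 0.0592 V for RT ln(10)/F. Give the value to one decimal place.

400.3

Cathode: MnO₄⁻/Mn²⁺; anode: Cr²⁺/Cr. E°cell = +2.37 V, n = 10.
log K = nE°cell / 0.0592 = (10)(+2.37) / 0.0592 = 400.3.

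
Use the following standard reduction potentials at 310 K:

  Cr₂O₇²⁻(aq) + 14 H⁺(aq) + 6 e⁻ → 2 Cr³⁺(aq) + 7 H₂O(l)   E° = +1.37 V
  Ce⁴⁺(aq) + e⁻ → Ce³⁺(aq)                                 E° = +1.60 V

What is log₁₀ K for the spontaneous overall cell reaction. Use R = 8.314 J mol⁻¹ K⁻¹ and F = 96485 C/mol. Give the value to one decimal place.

Cathode: Ce⁴⁺/Ce³⁺; anode: Cr₂O₇²⁻/Cr³⁺. E°cell = (+1.60) − (+1.37) = +0.23 V, with n = 6.
ΔG° = −nFE° = −RT ln K, so ln K = nFE°/(RT) = (6)(96485)(+0.23) / ((8.314)(310)) = 51.662.
log₁₀ K = 51.662 / ln 10 = 22.4.

22.4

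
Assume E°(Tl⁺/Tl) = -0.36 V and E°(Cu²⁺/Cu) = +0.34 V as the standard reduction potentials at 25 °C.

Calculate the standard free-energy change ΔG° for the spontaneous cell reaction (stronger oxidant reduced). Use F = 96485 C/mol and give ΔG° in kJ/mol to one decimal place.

Cu²⁺/Cu (E° = +0.34 V) is the cathode; Tl⁺/Tl (E° = -0.36 V) is the anode, so E°cell = +0.70 V.
Balancing electrons gives n = 2 (lcm of 2 and 1).
ΔG° = −nFE° = −(2)(96485)(+0.70) = -135,079 J = -135.1 kJ/mol.

-135.1 kJ/mol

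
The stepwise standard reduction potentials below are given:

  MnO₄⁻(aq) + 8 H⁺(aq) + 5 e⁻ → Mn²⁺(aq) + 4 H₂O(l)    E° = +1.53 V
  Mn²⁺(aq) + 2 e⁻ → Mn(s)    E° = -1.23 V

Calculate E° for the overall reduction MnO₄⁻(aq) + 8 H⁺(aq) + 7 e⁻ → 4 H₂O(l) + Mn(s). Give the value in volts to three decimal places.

Adding the free-energy changes (−nFE°) of the two steps gives −n₃FE°₃ = −n₁FE°₁ − n₂FE°₂.
E°₃ = (5×+1.53 + 2×-1.23) / 7 = (+5.190) / 7 = +0.741 V.

+0.741 V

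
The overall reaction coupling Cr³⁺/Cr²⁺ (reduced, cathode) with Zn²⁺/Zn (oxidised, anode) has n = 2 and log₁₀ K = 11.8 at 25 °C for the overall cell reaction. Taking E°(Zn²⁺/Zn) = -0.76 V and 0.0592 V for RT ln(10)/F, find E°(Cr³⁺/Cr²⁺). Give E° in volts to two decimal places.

E°cell = (0.0592/n)·log K = (0.0592/2)(11.8) = +0.349 V.
Since Cr³⁺/Cr²⁺ is the cathode and Zn²⁺/Zn the anode, E°cell = E°(Cr³⁺/Cr²⁺) − E°(Zn²⁺/Zn).
So E°(Cr³⁺/Cr²⁺) = E°cell + E°(Zn²⁺/Zn) = +0.349 + (-0.76) = -0.41 V.

-0.41 V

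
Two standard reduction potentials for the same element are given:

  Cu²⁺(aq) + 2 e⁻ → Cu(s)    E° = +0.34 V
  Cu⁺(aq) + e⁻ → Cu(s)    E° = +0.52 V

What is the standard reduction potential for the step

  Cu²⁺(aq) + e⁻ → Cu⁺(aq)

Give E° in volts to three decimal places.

+0.160 V

Sequential free energies add, so n₃E°₃ = n₁E°₁ + n₂E°₂.
With n₃ = 2, and the known step contributing 1×(+0.52) V, the unknown satisfies 1·E° = 2×(+0.34) − 1×(+0.52) = +0.160.
E° = +0.160 / 1 = +0.160 V.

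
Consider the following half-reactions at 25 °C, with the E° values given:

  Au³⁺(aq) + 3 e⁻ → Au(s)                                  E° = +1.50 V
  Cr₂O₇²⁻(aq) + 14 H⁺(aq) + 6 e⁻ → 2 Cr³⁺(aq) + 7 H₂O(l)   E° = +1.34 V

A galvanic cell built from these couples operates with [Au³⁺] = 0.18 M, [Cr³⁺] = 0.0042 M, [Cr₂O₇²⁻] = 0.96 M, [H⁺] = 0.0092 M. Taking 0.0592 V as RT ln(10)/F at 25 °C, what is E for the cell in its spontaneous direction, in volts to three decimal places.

Au³⁺/Au is the cathode (higher E°), Cr₂O₇²⁻/Cr³⁺ the anode: E°cell = +1.50 − (+1.34) = +0.16 V, n = 6.
Overall: 2 Au³⁺(aq) + 2 Cr³⁺(aq) + 7 H₂O(l) → 2 Au(s) + Cr₂O₇²⁻(aq) + 14 H⁺(aq)
Q = [Cr₂O₇²⁻]·[H⁺]^14 / ([Au³⁺]^2·[Cr³⁺]^2); log Q = -22.282.
E = E° − (0.0592/n) log Q = +0.16 − (0.0592/6)(-22.282) = +0.380 V.

+0.380 V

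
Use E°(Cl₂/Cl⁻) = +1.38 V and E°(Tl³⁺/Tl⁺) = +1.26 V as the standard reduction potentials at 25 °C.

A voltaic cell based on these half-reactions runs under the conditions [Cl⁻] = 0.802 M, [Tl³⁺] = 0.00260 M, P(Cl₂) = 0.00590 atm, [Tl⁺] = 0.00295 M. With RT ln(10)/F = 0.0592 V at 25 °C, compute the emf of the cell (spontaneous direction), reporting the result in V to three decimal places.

Cl₂/Cl⁻ is the cathode (higher E°), Tl³⁺/Tl⁺ the anode: E°cell = +1.38 − (+1.26) = +0.12 V, n = 2.
Overall: Cl₂(g) + Tl⁺(aq) → 2 Cl⁻(aq) + Tl³⁺(aq)
Q = [Cl⁻]^2·[Tl³⁺] / (P(Cl₂)·[Tl⁺]); log Q = 1.983.
E = E° − (0.0592/n) log Q = +0.12 − (0.0592/2)(1.983) = +0.061 V.

+0.061 V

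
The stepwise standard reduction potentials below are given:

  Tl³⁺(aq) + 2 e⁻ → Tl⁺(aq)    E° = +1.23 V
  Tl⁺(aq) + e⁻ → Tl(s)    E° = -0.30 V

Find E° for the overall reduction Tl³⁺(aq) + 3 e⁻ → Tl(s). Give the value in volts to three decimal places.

+0.720 V

Since ΔG° = −nFE° is additive over sequential reductions, n₃E°₃ = n₁E°₁ + n₂E°₂.
E°₃ = (2×+1.23 + 1×-0.30) / 3 = (+2.160) / 3 = +0.720 V.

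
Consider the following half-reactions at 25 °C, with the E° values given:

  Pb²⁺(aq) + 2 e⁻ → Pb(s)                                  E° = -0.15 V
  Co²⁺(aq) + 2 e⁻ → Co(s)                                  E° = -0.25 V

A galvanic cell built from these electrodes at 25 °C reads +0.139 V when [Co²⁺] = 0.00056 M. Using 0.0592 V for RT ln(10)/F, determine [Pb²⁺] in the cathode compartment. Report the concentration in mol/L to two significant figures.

Pb²⁺/Pb is the cathode, Co²⁺/Co the anode: E°cell = +0.10 V, n = 2.
Overall reaction: Pb²⁺(aq) + Co(s) → Pb(s) + Co²⁺(aq); Q = [Co²⁺]^1/[Pb²⁺]^1.
From E = E° − (0.0592/n) log Q: log Q = (E° − E)·n/0.0592 = (+0.10 − (+0.139))·2/0.0592 = -1.3176.
So 1·log[Pb²⁺] = 1·log(0.00056) − log Q = -3.2518 − (-1.3176) = -1.9342; [Pb²⁺] = 10^(-1.9342) ≈ 0.012 M.

0.012 M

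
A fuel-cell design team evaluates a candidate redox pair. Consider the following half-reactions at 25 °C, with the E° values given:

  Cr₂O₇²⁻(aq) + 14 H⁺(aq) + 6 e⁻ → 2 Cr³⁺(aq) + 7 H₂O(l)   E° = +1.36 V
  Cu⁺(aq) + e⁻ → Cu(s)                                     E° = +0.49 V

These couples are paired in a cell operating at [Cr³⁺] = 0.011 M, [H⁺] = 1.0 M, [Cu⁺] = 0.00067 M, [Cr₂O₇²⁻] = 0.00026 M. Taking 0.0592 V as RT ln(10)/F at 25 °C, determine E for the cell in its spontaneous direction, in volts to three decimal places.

+1.061 V

Cr₂O₇²⁻/Cr³⁺ is the cathode (higher E°), Cu⁺/Cu the anode: E°cell = +1.36 − (+0.49) = +0.87 V, n = 6.
Overall: Cr₂O₇²⁻(aq) + 14 H⁺(aq) + 6 Cu(s) → 2 Cr³⁺(aq) + 7 H₂O(l) + 6 Cu⁺(aq)
Q = [Cr³⁺]^2·[Cu⁺]^6 / ([Cr₂O₇²⁻]·[H⁺]^14); log Q = -19.376.
E = E° − (0.0592/n) log Q = +0.87 − (0.0592/6)(-19.376) = +1.061 V.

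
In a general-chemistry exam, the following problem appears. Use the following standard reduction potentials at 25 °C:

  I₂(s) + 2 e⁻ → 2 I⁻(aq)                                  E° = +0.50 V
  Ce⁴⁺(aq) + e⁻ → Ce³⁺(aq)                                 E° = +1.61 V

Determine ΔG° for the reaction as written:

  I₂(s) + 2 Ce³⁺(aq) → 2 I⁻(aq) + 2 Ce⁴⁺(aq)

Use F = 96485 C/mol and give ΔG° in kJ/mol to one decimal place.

As written, I₂/I⁻ is reduced (cathode) and Ce⁴⁺/Ce³⁺ is oxidised (anode), so E°cell = (+0.50) − (+1.61) = -1.11 V.
Balancing electrons gives n = 2.
ΔG° = −nFE° = −(2)(96485)(-1.11) = 214,197 J = +214.2 kJ/mol.

+214.2 kJ/mol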